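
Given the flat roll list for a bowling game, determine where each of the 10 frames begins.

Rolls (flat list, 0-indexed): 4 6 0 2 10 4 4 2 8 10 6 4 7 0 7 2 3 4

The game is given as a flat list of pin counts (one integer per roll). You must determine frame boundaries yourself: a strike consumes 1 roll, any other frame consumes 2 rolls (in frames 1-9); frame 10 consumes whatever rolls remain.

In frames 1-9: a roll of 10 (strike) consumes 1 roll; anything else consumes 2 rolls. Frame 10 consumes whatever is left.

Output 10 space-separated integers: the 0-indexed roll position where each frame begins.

Answer: 0 2 4 5 7 9 10 12 14 16

Derivation:
Frame 1 starts at roll index 0: rolls=4,6 (sum=10), consumes 2 rolls
Frame 2 starts at roll index 2: rolls=0,2 (sum=2), consumes 2 rolls
Frame 3 starts at roll index 4: roll=10 (strike), consumes 1 roll
Frame 4 starts at roll index 5: rolls=4,4 (sum=8), consumes 2 rolls
Frame 5 starts at roll index 7: rolls=2,8 (sum=10), consumes 2 rolls
Frame 6 starts at roll index 9: roll=10 (strike), consumes 1 roll
Frame 7 starts at roll index 10: rolls=6,4 (sum=10), consumes 2 rolls
Frame 8 starts at roll index 12: rolls=7,0 (sum=7), consumes 2 rolls
Frame 9 starts at roll index 14: rolls=7,2 (sum=9), consumes 2 rolls
Frame 10 starts at roll index 16: 2 remaining rolls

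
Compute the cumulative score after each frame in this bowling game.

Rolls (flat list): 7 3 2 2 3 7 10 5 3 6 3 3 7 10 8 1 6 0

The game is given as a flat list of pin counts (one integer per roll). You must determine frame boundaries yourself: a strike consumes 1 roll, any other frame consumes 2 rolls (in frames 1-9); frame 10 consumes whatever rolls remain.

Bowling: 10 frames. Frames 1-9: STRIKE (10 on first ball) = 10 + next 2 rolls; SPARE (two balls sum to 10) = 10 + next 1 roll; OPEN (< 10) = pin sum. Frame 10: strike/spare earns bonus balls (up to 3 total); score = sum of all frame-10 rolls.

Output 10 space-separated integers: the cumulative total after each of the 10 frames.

Answer: 12 16 36 54 62 71 91 110 119 125

Derivation:
Frame 1: SPARE (7+3=10). 10 + next roll (2) = 12. Cumulative: 12
Frame 2: OPEN (2+2=4). Cumulative: 16
Frame 3: SPARE (3+7=10). 10 + next roll (10) = 20. Cumulative: 36
Frame 4: STRIKE. 10 + next two rolls (5+3) = 18. Cumulative: 54
Frame 5: OPEN (5+3=8). Cumulative: 62
Frame 6: OPEN (6+3=9). Cumulative: 71
Frame 7: SPARE (3+7=10). 10 + next roll (10) = 20. Cumulative: 91
Frame 8: STRIKE. 10 + next two rolls (8+1) = 19. Cumulative: 110
Frame 9: OPEN (8+1=9). Cumulative: 119
Frame 10: OPEN. Sum of all frame-10 rolls (6+0) = 6. Cumulative: 125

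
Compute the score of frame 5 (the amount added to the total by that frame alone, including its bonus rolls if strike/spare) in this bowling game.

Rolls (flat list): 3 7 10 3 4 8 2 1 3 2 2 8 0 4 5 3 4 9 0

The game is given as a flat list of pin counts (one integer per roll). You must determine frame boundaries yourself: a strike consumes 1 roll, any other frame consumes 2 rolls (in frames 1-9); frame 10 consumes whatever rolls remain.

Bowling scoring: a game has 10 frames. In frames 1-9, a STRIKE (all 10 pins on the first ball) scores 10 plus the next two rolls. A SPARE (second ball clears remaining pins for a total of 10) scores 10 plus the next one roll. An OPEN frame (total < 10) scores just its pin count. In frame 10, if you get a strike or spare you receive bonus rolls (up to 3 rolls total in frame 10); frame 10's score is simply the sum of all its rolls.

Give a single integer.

Frame 1: SPARE (3+7=10). 10 + next roll (10) = 20. Cumulative: 20
Frame 2: STRIKE. 10 + next two rolls (3+4) = 17. Cumulative: 37
Frame 3: OPEN (3+4=7). Cumulative: 44
Frame 4: SPARE (8+2=10). 10 + next roll (1) = 11. Cumulative: 55
Frame 5: OPEN (1+3=4). Cumulative: 59
Frame 6: OPEN (2+2=4). Cumulative: 63
Frame 7: OPEN (8+0=8). Cumulative: 71

Answer: 4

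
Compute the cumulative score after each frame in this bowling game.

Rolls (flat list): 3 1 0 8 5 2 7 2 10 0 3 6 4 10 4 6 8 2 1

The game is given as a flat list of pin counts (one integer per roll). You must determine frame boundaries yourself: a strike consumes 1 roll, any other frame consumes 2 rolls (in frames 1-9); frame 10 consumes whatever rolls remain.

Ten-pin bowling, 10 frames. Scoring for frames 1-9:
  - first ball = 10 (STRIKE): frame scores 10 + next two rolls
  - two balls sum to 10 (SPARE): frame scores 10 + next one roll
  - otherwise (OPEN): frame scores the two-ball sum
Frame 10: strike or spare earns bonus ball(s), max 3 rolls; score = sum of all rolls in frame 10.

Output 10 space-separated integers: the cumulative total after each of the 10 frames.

Frame 1: OPEN (3+1=4). Cumulative: 4
Frame 2: OPEN (0+8=8). Cumulative: 12
Frame 3: OPEN (5+2=7). Cumulative: 19
Frame 4: OPEN (7+2=9). Cumulative: 28
Frame 5: STRIKE. 10 + next two rolls (0+3) = 13. Cumulative: 41
Frame 6: OPEN (0+3=3). Cumulative: 44
Frame 7: SPARE (6+4=10). 10 + next roll (10) = 20. Cumulative: 64
Frame 8: STRIKE. 10 + next two rolls (4+6) = 20. Cumulative: 84
Frame 9: SPARE (4+6=10). 10 + next roll (8) = 18. Cumulative: 102
Frame 10: SPARE. Sum of all frame-10 rolls (8+2+1) = 11. Cumulative: 113

Answer: 4 12 19 28 41 44 64 84 102 113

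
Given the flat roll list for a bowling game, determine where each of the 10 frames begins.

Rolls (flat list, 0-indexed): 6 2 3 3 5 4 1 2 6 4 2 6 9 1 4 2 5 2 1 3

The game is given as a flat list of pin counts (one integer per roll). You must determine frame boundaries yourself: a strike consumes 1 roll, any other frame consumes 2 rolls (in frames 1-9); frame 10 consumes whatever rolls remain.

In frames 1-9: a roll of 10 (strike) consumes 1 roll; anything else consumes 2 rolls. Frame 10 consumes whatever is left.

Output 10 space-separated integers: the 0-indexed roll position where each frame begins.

Frame 1 starts at roll index 0: rolls=6,2 (sum=8), consumes 2 rolls
Frame 2 starts at roll index 2: rolls=3,3 (sum=6), consumes 2 rolls
Frame 3 starts at roll index 4: rolls=5,4 (sum=9), consumes 2 rolls
Frame 4 starts at roll index 6: rolls=1,2 (sum=3), consumes 2 rolls
Frame 5 starts at roll index 8: rolls=6,4 (sum=10), consumes 2 rolls
Frame 6 starts at roll index 10: rolls=2,6 (sum=8), consumes 2 rolls
Frame 7 starts at roll index 12: rolls=9,1 (sum=10), consumes 2 rolls
Frame 8 starts at roll index 14: rolls=4,2 (sum=6), consumes 2 rolls
Frame 9 starts at roll index 16: rolls=5,2 (sum=7), consumes 2 rolls
Frame 10 starts at roll index 18: 2 remaining rolls

Answer: 0 2 4 6 8 10 12 14 16 18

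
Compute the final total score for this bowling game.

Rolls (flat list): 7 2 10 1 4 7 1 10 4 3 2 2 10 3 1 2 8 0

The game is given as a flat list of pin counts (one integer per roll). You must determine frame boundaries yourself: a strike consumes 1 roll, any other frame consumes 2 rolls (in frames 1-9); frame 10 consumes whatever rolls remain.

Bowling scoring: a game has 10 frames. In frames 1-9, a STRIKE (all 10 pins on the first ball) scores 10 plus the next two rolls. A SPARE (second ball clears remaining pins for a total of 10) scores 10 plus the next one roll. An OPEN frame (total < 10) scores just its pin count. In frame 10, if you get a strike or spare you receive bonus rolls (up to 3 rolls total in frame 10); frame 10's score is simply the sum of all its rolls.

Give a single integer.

Answer: 93

Derivation:
Frame 1: OPEN (7+2=9). Cumulative: 9
Frame 2: STRIKE. 10 + next two rolls (1+4) = 15. Cumulative: 24
Frame 3: OPEN (1+4=5). Cumulative: 29
Frame 4: OPEN (7+1=8). Cumulative: 37
Frame 5: STRIKE. 10 + next two rolls (4+3) = 17. Cumulative: 54
Frame 6: OPEN (4+3=7). Cumulative: 61
Frame 7: OPEN (2+2=4). Cumulative: 65
Frame 8: STRIKE. 10 + next two rolls (3+1) = 14. Cumulative: 79
Frame 9: OPEN (3+1=4). Cumulative: 83
Frame 10: SPARE. Sum of all frame-10 rolls (2+8+0) = 10. Cumulative: 93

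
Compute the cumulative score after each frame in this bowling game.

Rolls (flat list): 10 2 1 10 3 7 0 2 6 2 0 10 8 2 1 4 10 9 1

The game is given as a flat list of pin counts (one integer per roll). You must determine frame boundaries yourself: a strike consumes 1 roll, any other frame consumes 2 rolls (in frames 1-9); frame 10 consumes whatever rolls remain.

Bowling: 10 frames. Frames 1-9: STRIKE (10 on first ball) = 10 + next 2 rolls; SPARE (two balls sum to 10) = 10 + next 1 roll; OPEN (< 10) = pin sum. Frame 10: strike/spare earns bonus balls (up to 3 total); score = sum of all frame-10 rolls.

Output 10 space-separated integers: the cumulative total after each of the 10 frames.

Answer: 13 16 36 46 48 56 74 85 90 110

Derivation:
Frame 1: STRIKE. 10 + next two rolls (2+1) = 13. Cumulative: 13
Frame 2: OPEN (2+1=3). Cumulative: 16
Frame 3: STRIKE. 10 + next two rolls (3+7) = 20. Cumulative: 36
Frame 4: SPARE (3+7=10). 10 + next roll (0) = 10. Cumulative: 46
Frame 5: OPEN (0+2=2). Cumulative: 48
Frame 6: OPEN (6+2=8). Cumulative: 56
Frame 7: SPARE (0+10=10). 10 + next roll (8) = 18. Cumulative: 74
Frame 8: SPARE (8+2=10). 10 + next roll (1) = 11. Cumulative: 85
Frame 9: OPEN (1+4=5). Cumulative: 90
Frame 10: STRIKE. Sum of all frame-10 rolls (10+9+1) = 20. Cumulative: 110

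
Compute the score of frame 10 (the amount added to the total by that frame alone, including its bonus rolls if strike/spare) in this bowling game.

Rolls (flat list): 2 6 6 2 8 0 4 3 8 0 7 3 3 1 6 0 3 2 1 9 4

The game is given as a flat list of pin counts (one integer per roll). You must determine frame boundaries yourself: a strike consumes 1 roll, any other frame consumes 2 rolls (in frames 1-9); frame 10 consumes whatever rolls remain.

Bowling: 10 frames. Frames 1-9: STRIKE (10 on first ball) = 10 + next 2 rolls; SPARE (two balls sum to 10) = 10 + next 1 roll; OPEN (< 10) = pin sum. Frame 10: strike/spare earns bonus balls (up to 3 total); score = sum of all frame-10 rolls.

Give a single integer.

Frame 1: OPEN (2+6=8). Cumulative: 8
Frame 2: OPEN (6+2=8). Cumulative: 16
Frame 3: OPEN (8+0=8). Cumulative: 24
Frame 4: OPEN (4+3=7). Cumulative: 31
Frame 5: OPEN (8+0=8). Cumulative: 39
Frame 6: SPARE (7+3=10). 10 + next roll (3) = 13. Cumulative: 52
Frame 7: OPEN (3+1=4). Cumulative: 56
Frame 8: OPEN (6+0=6). Cumulative: 62
Frame 9: OPEN (3+2=5). Cumulative: 67
Frame 10: SPARE. Sum of all frame-10 rolls (1+9+4) = 14. Cumulative: 81

Answer: 14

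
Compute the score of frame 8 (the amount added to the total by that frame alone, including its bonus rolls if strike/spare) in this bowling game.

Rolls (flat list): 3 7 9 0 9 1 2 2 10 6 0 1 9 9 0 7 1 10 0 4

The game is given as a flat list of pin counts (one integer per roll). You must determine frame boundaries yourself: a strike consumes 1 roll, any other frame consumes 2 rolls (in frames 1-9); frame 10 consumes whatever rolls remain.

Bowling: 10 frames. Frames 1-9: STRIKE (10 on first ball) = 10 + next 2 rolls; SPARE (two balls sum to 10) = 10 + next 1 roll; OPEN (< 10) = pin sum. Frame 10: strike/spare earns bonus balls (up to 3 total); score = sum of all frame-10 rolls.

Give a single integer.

Answer: 9

Derivation:
Frame 1: SPARE (3+7=10). 10 + next roll (9) = 19. Cumulative: 19
Frame 2: OPEN (9+0=9). Cumulative: 28
Frame 3: SPARE (9+1=10). 10 + next roll (2) = 12. Cumulative: 40
Frame 4: OPEN (2+2=4). Cumulative: 44
Frame 5: STRIKE. 10 + next two rolls (6+0) = 16. Cumulative: 60
Frame 6: OPEN (6+0=6). Cumulative: 66
Frame 7: SPARE (1+9=10). 10 + next roll (9) = 19. Cumulative: 85
Frame 8: OPEN (9+0=9). Cumulative: 94
Frame 9: OPEN (7+1=8). Cumulative: 102
Frame 10: STRIKE. Sum of all frame-10 rolls (10+0+4) = 14. Cumulative: 116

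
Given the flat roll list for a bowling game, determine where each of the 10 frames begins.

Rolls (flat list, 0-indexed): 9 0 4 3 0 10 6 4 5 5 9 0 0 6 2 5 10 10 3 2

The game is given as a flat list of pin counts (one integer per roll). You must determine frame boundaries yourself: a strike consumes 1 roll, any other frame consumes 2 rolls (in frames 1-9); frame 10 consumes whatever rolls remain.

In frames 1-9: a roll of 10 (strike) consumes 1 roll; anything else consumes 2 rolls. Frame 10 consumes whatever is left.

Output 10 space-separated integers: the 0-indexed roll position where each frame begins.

Frame 1 starts at roll index 0: rolls=9,0 (sum=9), consumes 2 rolls
Frame 2 starts at roll index 2: rolls=4,3 (sum=7), consumes 2 rolls
Frame 3 starts at roll index 4: rolls=0,10 (sum=10), consumes 2 rolls
Frame 4 starts at roll index 6: rolls=6,4 (sum=10), consumes 2 rolls
Frame 5 starts at roll index 8: rolls=5,5 (sum=10), consumes 2 rolls
Frame 6 starts at roll index 10: rolls=9,0 (sum=9), consumes 2 rolls
Frame 7 starts at roll index 12: rolls=0,6 (sum=6), consumes 2 rolls
Frame 8 starts at roll index 14: rolls=2,5 (sum=7), consumes 2 rolls
Frame 9 starts at roll index 16: roll=10 (strike), consumes 1 roll
Frame 10 starts at roll index 17: 3 remaining rolls

Answer: 0 2 4 6 8 10 12 14 16 17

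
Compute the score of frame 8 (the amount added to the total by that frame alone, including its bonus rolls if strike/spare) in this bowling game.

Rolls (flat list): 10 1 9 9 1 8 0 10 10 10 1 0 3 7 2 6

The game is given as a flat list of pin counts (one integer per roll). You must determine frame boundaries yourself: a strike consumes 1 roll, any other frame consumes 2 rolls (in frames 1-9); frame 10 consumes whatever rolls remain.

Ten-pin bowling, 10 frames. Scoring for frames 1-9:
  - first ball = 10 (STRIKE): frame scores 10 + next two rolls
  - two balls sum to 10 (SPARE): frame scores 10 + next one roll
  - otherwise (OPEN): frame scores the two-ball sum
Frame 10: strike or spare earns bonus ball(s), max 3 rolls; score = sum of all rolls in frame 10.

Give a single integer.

Answer: 1

Derivation:
Frame 1: STRIKE. 10 + next two rolls (1+9) = 20. Cumulative: 20
Frame 2: SPARE (1+9=10). 10 + next roll (9) = 19. Cumulative: 39
Frame 3: SPARE (9+1=10). 10 + next roll (8) = 18. Cumulative: 57
Frame 4: OPEN (8+0=8). Cumulative: 65
Frame 5: STRIKE. 10 + next two rolls (10+10) = 30. Cumulative: 95
Frame 6: STRIKE. 10 + next two rolls (10+1) = 21. Cumulative: 116
Frame 7: STRIKE. 10 + next two rolls (1+0) = 11. Cumulative: 127
Frame 8: OPEN (1+0=1). Cumulative: 128
Frame 9: SPARE (3+7=10). 10 + next roll (2) = 12. Cumulative: 140
Frame 10: OPEN. Sum of all frame-10 rolls (2+6) = 8. Cumulative: 148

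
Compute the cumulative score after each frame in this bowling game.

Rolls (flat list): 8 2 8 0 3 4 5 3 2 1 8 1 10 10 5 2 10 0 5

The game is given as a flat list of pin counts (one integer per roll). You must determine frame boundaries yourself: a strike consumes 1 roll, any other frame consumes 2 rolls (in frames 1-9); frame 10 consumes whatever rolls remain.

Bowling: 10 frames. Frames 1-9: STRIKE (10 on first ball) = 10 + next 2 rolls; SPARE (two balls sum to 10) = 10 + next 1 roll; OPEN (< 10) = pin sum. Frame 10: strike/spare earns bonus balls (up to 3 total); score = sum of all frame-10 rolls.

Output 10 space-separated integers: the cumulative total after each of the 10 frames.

Frame 1: SPARE (8+2=10). 10 + next roll (8) = 18. Cumulative: 18
Frame 2: OPEN (8+0=8). Cumulative: 26
Frame 3: OPEN (3+4=7). Cumulative: 33
Frame 4: OPEN (5+3=8). Cumulative: 41
Frame 5: OPEN (2+1=3). Cumulative: 44
Frame 6: OPEN (8+1=9). Cumulative: 53
Frame 7: STRIKE. 10 + next two rolls (10+5) = 25. Cumulative: 78
Frame 8: STRIKE. 10 + next two rolls (5+2) = 17. Cumulative: 95
Frame 9: OPEN (5+2=7). Cumulative: 102
Frame 10: STRIKE. Sum of all frame-10 rolls (10+0+5) = 15. Cumulative: 117

Answer: 18 26 33 41 44 53 78 95 102 117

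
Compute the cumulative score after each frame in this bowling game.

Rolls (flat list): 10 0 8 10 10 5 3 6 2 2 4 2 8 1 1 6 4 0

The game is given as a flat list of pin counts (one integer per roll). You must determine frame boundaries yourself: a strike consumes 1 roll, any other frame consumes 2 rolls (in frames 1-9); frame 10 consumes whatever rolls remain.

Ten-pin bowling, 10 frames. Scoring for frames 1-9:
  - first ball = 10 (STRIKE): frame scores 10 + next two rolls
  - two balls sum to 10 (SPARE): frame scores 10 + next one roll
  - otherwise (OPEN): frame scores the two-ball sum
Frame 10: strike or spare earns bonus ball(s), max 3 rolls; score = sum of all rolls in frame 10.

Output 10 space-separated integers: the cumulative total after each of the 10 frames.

Answer: 18 26 51 69 77 85 91 102 104 114

Derivation:
Frame 1: STRIKE. 10 + next two rolls (0+8) = 18. Cumulative: 18
Frame 2: OPEN (0+8=8). Cumulative: 26
Frame 3: STRIKE. 10 + next two rolls (10+5) = 25. Cumulative: 51
Frame 4: STRIKE. 10 + next two rolls (5+3) = 18. Cumulative: 69
Frame 5: OPEN (5+3=8). Cumulative: 77
Frame 6: OPEN (6+2=8). Cumulative: 85
Frame 7: OPEN (2+4=6). Cumulative: 91
Frame 8: SPARE (2+8=10). 10 + next roll (1) = 11. Cumulative: 102
Frame 9: OPEN (1+1=2). Cumulative: 104
Frame 10: SPARE. Sum of all frame-10 rolls (6+4+0) = 10. Cumulative: 114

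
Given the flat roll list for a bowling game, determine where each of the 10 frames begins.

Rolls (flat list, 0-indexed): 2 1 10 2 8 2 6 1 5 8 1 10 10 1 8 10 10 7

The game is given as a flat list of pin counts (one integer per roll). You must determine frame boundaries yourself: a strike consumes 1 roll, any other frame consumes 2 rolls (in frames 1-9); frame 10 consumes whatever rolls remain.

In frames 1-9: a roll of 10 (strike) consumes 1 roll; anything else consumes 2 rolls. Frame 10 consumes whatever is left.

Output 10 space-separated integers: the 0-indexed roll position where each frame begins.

Answer: 0 2 3 5 7 9 11 12 13 15

Derivation:
Frame 1 starts at roll index 0: rolls=2,1 (sum=3), consumes 2 rolls
Frame 2 starts at roll index 2: roll=10 (strike), consumes 1 roll
Frame 3 starts at roll index 3: rolls=2,8 (sum=10), consumes 2 rolls
Frame 4 starts at roll index 5: rolls=2,6 (sum=8), consumes 2 rolls
Frame 5 starts at roll index 7: rolls=1,5 (sum=6), consumes 2 rolls
Frame 6 starts at roll index 9: rolls=8,1 (sum=9), consumes 2 rolls
Frame 7 starts at roll index 11: roll=10 (strike), consumes 1 roll
Frame 8 starts at roll index 12: roll=10 (strike), consumes 1 roll
Frame 9 starts at roll index 13: rolls=1,8 (sum=9), consumes 2 rolls
Frame 10 starts at roll index 15: 3 remaining rolls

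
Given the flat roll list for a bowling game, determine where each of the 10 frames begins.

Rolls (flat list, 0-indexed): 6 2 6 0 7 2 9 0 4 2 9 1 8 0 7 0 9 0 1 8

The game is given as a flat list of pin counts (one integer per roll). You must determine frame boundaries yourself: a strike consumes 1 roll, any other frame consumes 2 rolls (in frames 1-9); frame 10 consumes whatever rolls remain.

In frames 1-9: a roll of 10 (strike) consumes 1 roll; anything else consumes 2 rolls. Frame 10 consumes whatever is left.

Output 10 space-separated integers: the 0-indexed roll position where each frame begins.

Answer: 0 2 4 6 8 10 12 14 16 18

Derivation:
Frame 1 starts at roll index 0: rolls=6,2 (sum=8), consumes 2 rolls
Frame 2 starts at roll index 2: rolls=6,0 (sum=6), consumes 2 rolls
Frame 3 starts at roll index 4: rolls=7,2 (sum=9), consumes 2 rolls
Frame 4 starts at roll index 6: rolls=9,0 (sum=9), consumes 2 rolls
Frame 5 starts at roll index 8: rolls=4,2 (sum=6), consumes 2 rolls
Frame 6 starts at roll index 10: rolls=9,1 (sum=10), consumes 2 rolls
Frame 7 starts at roll index 12: rolls=8,0 (sum=8), consumes 2 rolls
Frame 8 starts at roll index 14: rolls=7,0 (sum=7), consumes 2 rolls
Frame 9 starts at roll index 16: rolls=9,0 (sum=9), consumes 2 rolls
Frame 10 starts at roll index 18: 2 remaining rolls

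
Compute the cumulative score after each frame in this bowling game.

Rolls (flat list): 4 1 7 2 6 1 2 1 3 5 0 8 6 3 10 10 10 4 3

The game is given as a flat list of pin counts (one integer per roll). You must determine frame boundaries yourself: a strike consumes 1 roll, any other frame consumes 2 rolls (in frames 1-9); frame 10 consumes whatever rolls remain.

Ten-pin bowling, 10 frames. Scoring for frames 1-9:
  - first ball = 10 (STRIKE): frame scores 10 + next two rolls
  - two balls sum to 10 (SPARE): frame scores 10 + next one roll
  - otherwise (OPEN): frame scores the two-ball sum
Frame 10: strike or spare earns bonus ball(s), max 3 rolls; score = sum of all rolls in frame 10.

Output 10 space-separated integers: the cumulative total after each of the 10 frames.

Frame 1: OPEN (4+1=5). Cumulative: 5
Frame 2: OPEN (7+2=9). Cumulative: 14
Frame 3: OPEN (6+1=7). Cumulative: 21
Frame 4: OPEN (2+1=3). Cumulative: 24
Frame 5: OPEN (3+5=8). Cumulative: 32
Frame 6: OPEN (0+8=8). Cumulative: 40
Frame 7: OPEN (6+3=9). Cumulative: 49
Frame 8: STRIKE. 10 + next two rolls (10+10) = 30. Cumulative: 79
Frame 9: STRIKE. 10 + next two rolls (10+4) = 24. Cumulative: 103
Frame 10: STRIKE. Sum of all frame-10 rolls (10+4+3) = 17. Cumulative: 120

Answer: 5 14 21 24 32 40 49 79 103 120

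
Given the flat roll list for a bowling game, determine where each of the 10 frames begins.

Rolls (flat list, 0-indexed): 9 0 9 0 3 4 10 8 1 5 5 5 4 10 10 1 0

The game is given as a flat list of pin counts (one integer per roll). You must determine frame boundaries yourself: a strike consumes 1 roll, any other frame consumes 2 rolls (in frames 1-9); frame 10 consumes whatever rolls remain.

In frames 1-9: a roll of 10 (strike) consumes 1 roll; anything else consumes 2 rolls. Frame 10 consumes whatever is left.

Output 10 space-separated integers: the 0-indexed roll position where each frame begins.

Frame 1 starts at roll index 0: rolls=9,0 (sum=9), consumes 2 rolls
Frame 2 starts at roll index 2: rolls=9,0 (sum=9), consumes 2 rolls
Frame 3 starts at roll index 4: rolls=3,4 (sum=7), consumes 2 rolls
Frame 4 starts at roll index 6: roll=10 (strike), consumes 1 roll
Frame 5 starts at roll index 7: rolls=8,1 (sum=9), consumes 2 rolls
Frame 6 starts at roll index 9: rolls=5,5 (sum=10), consumes 2 rolls
Frame 7 starts at roll index 11: rolls=5,4 (sum=9), consumes 2 rolls
Frame 8 starts at roll index 13: roll=10 (strike), consumes 1 roll
Frame 9 starts at roll index 14: roll=10 (strike), consumes 1 roll
Frame 10 starts at roll index 15: 2 remaining rolls

Answer: 0 2 4 6 7 9 11 13 14 15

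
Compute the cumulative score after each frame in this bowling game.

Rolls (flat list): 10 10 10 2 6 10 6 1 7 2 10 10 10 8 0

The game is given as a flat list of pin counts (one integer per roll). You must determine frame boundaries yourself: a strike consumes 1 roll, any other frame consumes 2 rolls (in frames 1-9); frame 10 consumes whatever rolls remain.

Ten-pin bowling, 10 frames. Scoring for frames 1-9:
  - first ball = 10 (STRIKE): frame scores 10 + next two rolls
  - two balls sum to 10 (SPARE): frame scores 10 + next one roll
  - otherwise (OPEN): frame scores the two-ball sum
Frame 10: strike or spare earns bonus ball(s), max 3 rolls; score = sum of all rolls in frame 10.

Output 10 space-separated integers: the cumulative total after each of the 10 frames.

Frame 1: STRIKE. 10 + next two rolls (10+10) = 30. Cumulative: 30
Frame 2: STRIKE. 10 + next two rolls (10+2) = 22. Cumulative: 52
Frame 3: STRIKE. 10 + next two rolls (2+6) = 18. Cumulative: 70
Frame 4: OPEN (2+6=8). Cumulative: 78
Frame 5: STRIKE. 10 + next two rolls (6+1) = 17. Cumulative: 95
Frame 6: OPEN (6+1=7). Cumulative: 102
Frame 7: OPEN (7+2=9). Cumulative: 111
Frame 8: STRIKE. 10 + next two rolls (10+10) = 30. Cumulative: 141
Frame 9: STRIKE. 10 + next two rolls (10+8) = 28. Cumulative: 169
Frame 10: STRIKE. Sum of all frame-10 rolls (10+8+0) = 18. Cumulative: 187

Answer: 30 52 70 78 95 102 111 141 169 187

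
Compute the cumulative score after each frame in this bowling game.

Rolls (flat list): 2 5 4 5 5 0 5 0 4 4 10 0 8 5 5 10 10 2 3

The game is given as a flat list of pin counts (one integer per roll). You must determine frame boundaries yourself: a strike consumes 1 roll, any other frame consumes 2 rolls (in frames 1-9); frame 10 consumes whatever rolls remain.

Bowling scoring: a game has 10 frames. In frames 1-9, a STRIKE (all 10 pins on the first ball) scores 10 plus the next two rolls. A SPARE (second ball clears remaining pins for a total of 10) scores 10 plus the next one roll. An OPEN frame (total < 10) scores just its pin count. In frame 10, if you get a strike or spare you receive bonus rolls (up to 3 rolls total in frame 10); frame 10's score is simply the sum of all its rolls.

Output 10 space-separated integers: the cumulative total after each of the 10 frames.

Frame 1: OPEN (2+5=7). Cumulative: 7
Frame 2: OPEN (4+5=9). Cumulative: 16
Frame 3: OPEN (5+0=5). Cumulative: 21
Frame 4: OPEN (5+0=5). Cumulative: 26
Frame 5: OPEN (4+4=8). Cumulative: 34
Frame 6: STRIKE. 10 + next two rolls (0+8) = 18. Cumulative: 52
Frame 7: OPEN (0+8=8). Cumulative: 60
Frame 8: SPARE (5+5=10). 10 + next roll (10) = 20. Cumulative: 80
Frame 9: STRIKE. 10 + next two rolls (10+2) = 22. Cumulative: 102
Frame 10: STRIKE. Sum of all frame-10 rolls (10+2+3) = 15. Cumulative: 117

Answer: 7 16 21 26 34 52 60 80 102 117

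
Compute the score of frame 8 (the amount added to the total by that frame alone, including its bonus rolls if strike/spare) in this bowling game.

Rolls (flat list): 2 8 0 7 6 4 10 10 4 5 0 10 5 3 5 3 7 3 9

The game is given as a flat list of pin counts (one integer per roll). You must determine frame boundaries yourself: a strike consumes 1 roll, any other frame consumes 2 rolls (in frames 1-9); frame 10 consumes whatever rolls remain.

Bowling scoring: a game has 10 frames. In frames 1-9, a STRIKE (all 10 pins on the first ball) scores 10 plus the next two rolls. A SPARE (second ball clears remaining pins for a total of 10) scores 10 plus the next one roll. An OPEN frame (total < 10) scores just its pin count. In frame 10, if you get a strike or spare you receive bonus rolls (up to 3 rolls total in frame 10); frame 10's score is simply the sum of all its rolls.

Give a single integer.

Frame 1: SPARE (2+8=10). 10 + next roll (0) = 10. Cumulative: 10
Frame 2: OPEN (0+7=7). Cumulative: 17
Frame 3: SPARE (6+4=10). 10 + next roll (10) = 20. Cumulative: 37
Frame 4: STRIKE. 10 + next two rolls (10+4) = 24. Cumulative: 61
Frame 5: STRIKE. 10 + next two rolls (4+5) = 19. Cumulative: 80
Frame 6: OPEN (4+5=9). Cumulative: 89
Frame 7: SPARE (0+10=10). 10 + next roll (5) = 15. Cumulative: 104
Frame 8: OPEN (5+3=8). Cumulative: 112
Frame 9: OPEN (5+3=8). Cumulative: 120
Frame 10: SPARE. Sum of all frame-10 rolls (7+3+9) = 19. Cumulative: 139

Answer: 8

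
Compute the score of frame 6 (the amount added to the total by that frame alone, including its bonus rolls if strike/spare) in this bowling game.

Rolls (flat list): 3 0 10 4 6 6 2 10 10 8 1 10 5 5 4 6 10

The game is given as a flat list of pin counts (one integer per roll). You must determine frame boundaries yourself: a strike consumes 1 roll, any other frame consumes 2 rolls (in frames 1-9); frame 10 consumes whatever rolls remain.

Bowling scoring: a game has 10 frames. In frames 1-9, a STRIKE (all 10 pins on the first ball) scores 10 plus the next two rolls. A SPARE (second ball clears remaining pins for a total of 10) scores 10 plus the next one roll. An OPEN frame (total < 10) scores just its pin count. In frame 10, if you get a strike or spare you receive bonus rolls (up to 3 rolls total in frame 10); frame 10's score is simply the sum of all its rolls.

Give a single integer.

Answer: 19

Derivation:
Frame 1: OPEN (3+0=3). Cumulative: 3
Frame 2: STRIKE. 10 + next two rolls (4+6) = 20. Cumulative: 23
Frame 3: SPARE (4+6=10). 10 + next roll (6) = 16. Cumulative: 39
Frame 4: OPEN (6+2=8). Cumulative: 47
Frame 5: STRIKE. 10 + next two rolls (10+8) = 28. Cumulative: 75
Frame 6: STRIKE. 10 + next two rolls (8+1) = 19. Cumulative: 94
Frame 7: OPEN (8+1=9). Cumulative: 103
Frame 8: STRIKE. 10 + next two rolls (5+5) = 20. Cumulative: 123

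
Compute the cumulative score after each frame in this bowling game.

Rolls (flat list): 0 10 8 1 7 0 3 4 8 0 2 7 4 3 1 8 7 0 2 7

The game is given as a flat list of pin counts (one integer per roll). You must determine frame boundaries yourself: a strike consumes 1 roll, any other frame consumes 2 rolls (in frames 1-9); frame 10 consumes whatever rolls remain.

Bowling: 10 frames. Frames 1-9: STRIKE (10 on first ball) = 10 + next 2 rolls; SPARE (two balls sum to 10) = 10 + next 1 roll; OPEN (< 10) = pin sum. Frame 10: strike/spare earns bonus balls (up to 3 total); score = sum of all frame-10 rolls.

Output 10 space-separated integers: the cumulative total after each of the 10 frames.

Frame 1: SPARE (0+10=10). 10 + next roll (8) = 18. Cumulative: 18
Frame 2: OPEN (8+1=9). Cumulative: 27
Frame 3: OPEN (7+0=7). Cumulative: 34
Frame 4: OPEN (3+4=7). Cumulative: 41
Frame 5: OPEN (8+0=8). Cumulative: 49
Frame 6: OPEN (2+7=9). Cumulative: 58
Frame 7: OPEN (4+3=7). Cumulative: 65
Frame 8: OPEN (1+8=9). Cumulative: 74
Frame 9: OPEN (7+0=7). Cumulative: 81
Frame 10: OPEN. Sum of all frame-10 rolls (2+7) = 9. Cumulative: 90

Answer: 18 27 34 41 49 58 65 74 81 90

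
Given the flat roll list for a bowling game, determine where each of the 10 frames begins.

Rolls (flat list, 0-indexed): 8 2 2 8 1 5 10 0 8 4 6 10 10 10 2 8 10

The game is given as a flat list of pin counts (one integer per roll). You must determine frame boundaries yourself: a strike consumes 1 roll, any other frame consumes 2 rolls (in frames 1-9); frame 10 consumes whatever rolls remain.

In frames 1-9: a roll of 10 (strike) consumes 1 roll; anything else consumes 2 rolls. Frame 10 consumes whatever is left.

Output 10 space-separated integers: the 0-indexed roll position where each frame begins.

Answer: 0 2 4 6 7 9 11 12 13 14

Derivation:
Frame 1 starts at roll index 0: rolls=8,2 (sum=10), consumes 2 rolls
Frame 2 starts at roll index 2: rolls=2,8 (sum=10), consumes 2 rolls
Frame 3 starts at roll index 4: rolls=1,5 (sum=6), consumes 2 rolls
Frame 4 starts at roll index 6: roll=10 (strike), consumes 1 roll
Frame 5 starts at roll index 7: rolls=0,8 (sum=8), consumes 2 rolls
Frame 6 starts at roll index 9: rolls=4,6 (sum=10), consumes 2 rolls
Frame 7 starts at roll index 11: roll=10 (strike), consumes 1 roll
Frame 8 starts at roll index 12: roll=10 (strike), consumes 1 roll
Frame 9 starts at roll index 13: roll=10 (strike), consumes 1 roll
Frame 10 starts at roll index 14: 3 remaining rolls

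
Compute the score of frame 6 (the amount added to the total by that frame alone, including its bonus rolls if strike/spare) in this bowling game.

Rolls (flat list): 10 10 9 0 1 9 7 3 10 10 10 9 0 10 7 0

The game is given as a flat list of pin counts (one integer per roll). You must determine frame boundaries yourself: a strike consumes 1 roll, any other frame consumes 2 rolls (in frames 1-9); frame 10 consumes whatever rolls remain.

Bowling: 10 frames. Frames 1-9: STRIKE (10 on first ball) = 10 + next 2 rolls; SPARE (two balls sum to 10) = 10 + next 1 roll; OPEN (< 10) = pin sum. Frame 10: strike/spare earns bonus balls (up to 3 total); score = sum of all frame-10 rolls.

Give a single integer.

Frame 1: STRIKE. 10 + next two rolls (10+9) = 29. Cumulative: 29
Frame 2: STRIKE. 10 + next two rolls (9+0) = 19. Cumulative: 48
Frame 3: OPEN (9+0=9). Cumulative: 57
Frame 4: SPARE (1+9=10). 10 + next roll (7) = 17. Cumulative: 74
Frame 5: SPARE (7+3=10). 10 + next roll (10) = 20. Cumulative: 94
Frame 6: STRIKE. 10 + next two rolls (10+10) = 30. Cumulative: 124
Frame 7: STRIKE. 10 + next two rolls (10+9) = 29. Cumulative: 153
Frame 8: STRIKE. 10 + next two rolls (9+0) = 19. Cumulative: 172

Answer: 30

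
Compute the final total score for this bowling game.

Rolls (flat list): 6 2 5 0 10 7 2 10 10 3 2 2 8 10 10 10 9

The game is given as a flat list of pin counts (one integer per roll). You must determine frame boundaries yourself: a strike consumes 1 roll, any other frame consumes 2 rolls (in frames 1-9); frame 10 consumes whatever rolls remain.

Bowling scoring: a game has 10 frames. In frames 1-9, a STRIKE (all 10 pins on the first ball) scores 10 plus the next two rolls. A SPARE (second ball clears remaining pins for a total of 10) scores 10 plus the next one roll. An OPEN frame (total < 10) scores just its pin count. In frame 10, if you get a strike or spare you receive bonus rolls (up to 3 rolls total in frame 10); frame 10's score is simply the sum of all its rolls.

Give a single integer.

Frame 1: OPEN (6+2=8). Cumulative: 8
Frame 2: OPEN (5+0=5). Cumulative: 13
Frame 3: STRIKE. 10 + next two rolls (7+2) = 19. Cumulative: 32
Frame 4: OPEN (7+2=9). Cumulative: 41
Frame 5: STRIKE. 10 + next two rolls (10+3) = 23. Cumulative: 64
Frame 6: STRIKE. 10 + next two rolls (3+2) = 15. Cumulative: 79
Frame 7: OPEN (3+2=5). Cumulative: 84
Frame 8: SPARE (2+8=10). 10 + next roll (10) = 20. Cumulative: 104
Frame 9: STRIKE. 10 + next two rolls (10+10) = 30. Cumulative: 134
Frame 10: STRIKE. Sum of all frame-10 rolls (10+10+9) = 29. Cumulative: 163

Answer: 163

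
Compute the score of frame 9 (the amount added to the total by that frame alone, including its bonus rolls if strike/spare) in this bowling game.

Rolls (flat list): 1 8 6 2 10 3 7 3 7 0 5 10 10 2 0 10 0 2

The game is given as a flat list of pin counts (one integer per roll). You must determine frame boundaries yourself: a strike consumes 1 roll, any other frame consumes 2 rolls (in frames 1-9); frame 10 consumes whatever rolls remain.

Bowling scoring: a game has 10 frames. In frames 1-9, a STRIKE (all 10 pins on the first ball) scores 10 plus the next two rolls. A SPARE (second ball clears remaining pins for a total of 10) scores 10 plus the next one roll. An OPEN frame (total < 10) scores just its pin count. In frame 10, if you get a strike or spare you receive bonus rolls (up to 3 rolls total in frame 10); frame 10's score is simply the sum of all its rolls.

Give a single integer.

Frame 1: OPEN (1+8=9). Cumulative: 9
Frame 2: OPEN (6+2=8). Cumulative: 17
Frame 3: STRIKE. 10 + next two rolls (3+7) = 20. Cumulative: 37
Frame 4: SPARE (3+7=10). 10 + next roll (3) = 13. Cumulative: 50
Frame 5: SPARE (3+7=10). 10 + next roll (0) = 10. Cumulative: 60
Frame 6: OPEN (0+5=5). Cumulative: 65
Frame 7: STRIKE. 10 + next two rolls (10+2) = 22. Cumulative: 87
Frame 8: STRIKE. 10 + next two rolls (2+0) = 12. Cumulative: 99
Frame 9: OPEN (2+0=2). Cumulative: 101
Frame 10: STRIKE. Sum of all frame-10 rolls (10+0+2) = 12. Cumulative: 113

Answer: 2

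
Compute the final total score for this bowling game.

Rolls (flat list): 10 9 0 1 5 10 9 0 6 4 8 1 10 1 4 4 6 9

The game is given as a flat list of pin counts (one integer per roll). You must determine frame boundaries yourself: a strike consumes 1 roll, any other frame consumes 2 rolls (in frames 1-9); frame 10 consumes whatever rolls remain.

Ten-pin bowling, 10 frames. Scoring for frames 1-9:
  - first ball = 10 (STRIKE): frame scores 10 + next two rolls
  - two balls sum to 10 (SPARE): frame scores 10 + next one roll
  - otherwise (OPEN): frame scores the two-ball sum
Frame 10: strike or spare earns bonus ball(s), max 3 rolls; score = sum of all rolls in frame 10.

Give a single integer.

Frame 1: STRIKE. 10 + next two rolls (9+0) = 19. Cumulative: 19
Frame 2: OPEN (9+0=9). Cumulative: 28
Frame 3: OPEN (1+5=6). Cumulative: 34
Frame 4: STRIKE. 10 + next two rolls (9+0) = 19. Cumulative: 53
Frame 5: OPEN (9+0=9). Cumulative: 62
Frame 6: SPARE (6+4=10). 10 + next roll (8) = 18. Cumulative: 80
Frame 7: OPEN (8+1=9). Cumulative: 89
Frame 8: STRIKE. 10 + next two rolls (1+4) = 15. Cumulative: 104
Frame 9: OPEN (1+4=5). Cumulative: 109
Frame 10: SPARE. Sum of all frame-10 rolls (4+6+9) = 19. Cumulative: 128

Answer: 128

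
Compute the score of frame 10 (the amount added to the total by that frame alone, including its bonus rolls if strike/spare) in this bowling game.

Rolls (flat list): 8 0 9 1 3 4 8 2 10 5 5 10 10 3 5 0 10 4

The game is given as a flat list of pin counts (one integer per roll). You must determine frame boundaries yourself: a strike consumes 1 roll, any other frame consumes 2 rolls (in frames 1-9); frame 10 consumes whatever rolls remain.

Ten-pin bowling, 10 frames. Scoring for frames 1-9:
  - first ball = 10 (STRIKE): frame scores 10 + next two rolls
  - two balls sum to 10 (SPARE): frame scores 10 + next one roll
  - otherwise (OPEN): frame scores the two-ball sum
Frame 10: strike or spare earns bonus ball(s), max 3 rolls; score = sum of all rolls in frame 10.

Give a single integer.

Frame 1: OPEN (8+0=8). Cumulative: 8
Frame 2: SPARE (9+1=10). 10 + next roll (3) = 13. Cumulative: 21
Frame 3: OPEN (3+4=7). Cumulative: 28
Frame 4: SPARE (8+2=10). 10 + next roll (10) = 20. Cumulative: 48
Frame 5: STRIKE. 10 + next two rolls (5+5) = 20. Cumulative: 68
Frame 6: SPARE (5+5=10). 10 + next roll (10) = 20. Cumulative: 88
Frame 7: STRIKE. 10 + next two rolls (10+3) = 23. Cumulative: 111
Frame 8: STRIKE. 10 + next two rolls (3+5) = 18. Cumulative: 129
Frame 9: OPEN (3+5=8). Cumulative: 137
Frame 10: SPARE. Sum of all frame-10 rolls (0+10+4) = 14. Cumulative: 151

Answer: 14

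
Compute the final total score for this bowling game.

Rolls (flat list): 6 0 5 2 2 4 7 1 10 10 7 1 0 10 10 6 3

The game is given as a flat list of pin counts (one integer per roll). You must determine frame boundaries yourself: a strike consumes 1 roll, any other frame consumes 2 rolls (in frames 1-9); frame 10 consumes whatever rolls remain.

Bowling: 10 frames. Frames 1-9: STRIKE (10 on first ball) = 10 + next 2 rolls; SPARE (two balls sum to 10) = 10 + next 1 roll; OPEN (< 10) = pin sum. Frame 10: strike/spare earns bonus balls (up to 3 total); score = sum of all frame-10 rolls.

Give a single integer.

Frame 1: OPEN (6+0=6). Cumulative: 6
Frame 2: OPEN (5+2=7). Cumulative: 13
Frame 3: OPEN (2+4=6). Cumulative: 19
Frame 4: OPEN (7+1=8). Cumulative: 27
Frame 5: STRIKE. 10 + next two rolls (10+7) = 27. Cumulative: 54
Frame 6: STRIKE. 10 + next two rolls (7+1) = 18. Cumulative: 72
Frame 7: OPEN (7+1=8). Cumulative: 80
Frame 8: SPARE (0+10=10). 10 + next roll (10) = 20. Cumulative: 100
Frame 9: STRIKE. 10 + next two rolls (6+3) = 19. Cumulative: 119
Frame 10: OPEN. Sum of all frame-10 rolls (6+3) = 9. Cumulative: 128

Answer: 128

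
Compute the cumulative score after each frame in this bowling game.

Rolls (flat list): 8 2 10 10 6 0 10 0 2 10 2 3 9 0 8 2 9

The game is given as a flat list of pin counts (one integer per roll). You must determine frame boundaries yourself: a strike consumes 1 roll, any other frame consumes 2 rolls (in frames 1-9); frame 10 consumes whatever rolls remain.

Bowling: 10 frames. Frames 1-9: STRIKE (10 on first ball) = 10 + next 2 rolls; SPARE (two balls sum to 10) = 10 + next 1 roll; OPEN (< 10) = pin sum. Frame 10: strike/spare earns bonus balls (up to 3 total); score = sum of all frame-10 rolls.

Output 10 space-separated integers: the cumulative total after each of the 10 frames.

Answer: 20 46 62 68 80 82 97 102 111 130

Derivation:
Frame 1: SPARE (8+2=10). 10 + next roll (10) = 20. Cumulative: 20
Frame 2: STRIKE. 10 + next two rolls (10+6) = 26. Cumulative: 46
Frame 3: STRIKE. 10 + next two rolls (6+0) = 16. Cumulative: 62
Frame 4: OPEN (6+0=6). Cumulative: 68
Frame 5: STRIKE. 10 + next two rolls (0+2) = 12. Cumulative: 80
Frame 6: OPEN (0+2=2). Cumulative: 82
Frame 7: STRIKE. 10 + next two rolls (2+3) = 15. Cumulative: 97
Frame 8: OPEN (2+3=5). Cumulative: 102
Frame 9: OPEN (9+0=9). Cumulative: 111
Frame 10: SPARE. Sum of all frame-10 rolls (8+2+9) = 19. Cumulative: 130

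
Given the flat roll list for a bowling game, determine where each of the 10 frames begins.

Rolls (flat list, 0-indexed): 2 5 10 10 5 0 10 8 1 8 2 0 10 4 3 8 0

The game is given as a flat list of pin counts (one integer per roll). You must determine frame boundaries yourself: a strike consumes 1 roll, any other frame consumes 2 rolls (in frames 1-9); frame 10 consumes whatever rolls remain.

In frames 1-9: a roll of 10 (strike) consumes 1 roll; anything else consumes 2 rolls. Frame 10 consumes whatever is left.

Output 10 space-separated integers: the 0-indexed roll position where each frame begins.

Frame 1 starts at roll index 0: rolls=2,5 (sum=7), consumes 2 rolls
Frame 2 starts at roll index 2: roll=10 (strike), consumes 1 roll
Frame 3 starts at roll index 3: roll=10 (strike), consumes 1 roll
Frame 4 starts at roll index 4: rolls=5,0 (sum=5), consumes 2 rolls
Frame 5 starts at roll index 6: roll=10 (strike), consumes 1 roll
Frame 6 starts at roll index 7: rolls=8,1 (sum=9), consumes 2 rolls
Frame 7 starts at roll index 9: rolls=8,2 (sum=10), consumes 2 rolls
Frame 8 starts at roll index 11: rolls=0,10 (sum=10), consumes 2 rolls
Frame 9 starts at roll index 13: rolls=4,3 (sum=7), consumes 2 rolls
Frame 10 starts at roll index 15: 2 remaining rolls

Answer: 0 2 3 4 6 7 9 11 13 15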